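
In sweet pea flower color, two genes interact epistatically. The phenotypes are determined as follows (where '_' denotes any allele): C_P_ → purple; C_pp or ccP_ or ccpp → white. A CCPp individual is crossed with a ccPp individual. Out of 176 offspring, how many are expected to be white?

Cross: CCPp × ccPp — consider each gene separately:
C gene: CC × cc → 4 Cc → 4 C_ (out of 4)
P gene: Pp × Pp → 1 PP, 2 Pp, 1 pp → 3 P_ : 1 pp (out of 4)
Genotype classes (out of 4 × 4 = 16): C_P_ = 4×3 = 12; C_pp = 4×1 = 4
Apply the phenotype rules: C_P_ (12) → purple; C_pp (4) → white
Phenotype counts (out of 16): 12 purple, 4 white
white: 4 out of 16 → fraction 1/4
Expected count = 1/4 × 176 = 44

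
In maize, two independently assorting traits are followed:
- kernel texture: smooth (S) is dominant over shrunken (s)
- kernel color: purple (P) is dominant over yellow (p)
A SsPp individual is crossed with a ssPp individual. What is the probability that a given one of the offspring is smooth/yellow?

Dihybrid cross SsPp × ssPp — consider each gene separately:
kernel texture: Ss × ss → 2 Ss, 2 ss → 2 S_ : 2 ss (out of 4)
kernel color: Pp × Pp → 1 PP, 2 Pp, 1 pp → 3 P_ : 1 pp (out of 4)
Combine (counts out of 4 × 4 = 16): smooth/purple (S_P_) = 2×3 = 6; smooth/yellow (S_pp) = 2×1 = 2; shrunken/purple (ssP_) = 2×3 = 6; shrunken/yellow (sspp) = 2×1 = 2
Phenotype counts (out of 16): 6 smooth/purple, 2 smooth/yellow, 6 shrunken/purple, 2 shrunken/yellow
smooth/yellow: 2 out of 16
Probability: 2/16 = 1/8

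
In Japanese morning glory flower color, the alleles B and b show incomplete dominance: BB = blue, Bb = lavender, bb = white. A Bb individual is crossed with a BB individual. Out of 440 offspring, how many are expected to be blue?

Punnett square for Bb × BB:
Offspring genotypes: 2 BB, 2 Bb
Phenotype counts: 2 blue, 2 lavender
blue: 2 out of 4 → fraction 1/2
Expected count = 1/2 × 440 = 220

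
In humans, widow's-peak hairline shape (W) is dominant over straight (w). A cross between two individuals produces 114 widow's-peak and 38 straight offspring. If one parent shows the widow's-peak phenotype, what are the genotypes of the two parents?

Observed offspring: 114 widow's-peak, 38 straight
The observed ratio simplifies to 3:1. Straight (ww) offspring appear, so each parent must contribute one w allele. The parent stated to show widow's-peak carries W, so it is Ww. The other parent is then either Ww or ww: Ww × ww would give a 1:1 split, whereas Ww × Ww gives 3:1 — matching the data. So both parents are heterozygous (Ww × Ww).
Parent genotypes: Ww × Ww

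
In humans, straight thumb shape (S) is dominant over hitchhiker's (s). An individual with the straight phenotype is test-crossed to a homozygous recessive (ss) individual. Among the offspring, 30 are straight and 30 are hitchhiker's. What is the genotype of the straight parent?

Test cross: ? × ss
Offspring: 30 straight, 30 hitchhiker's — approximately 1:1.
A 1:1 ratio in a test cross indicates the unknown parent is heterozygous (Ss).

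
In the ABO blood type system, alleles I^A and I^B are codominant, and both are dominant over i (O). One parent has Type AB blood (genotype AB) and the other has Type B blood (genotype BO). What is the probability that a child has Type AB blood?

Cross: AB × BO
Possible offspring genotypes: 1 AB, 1 AO, 1 BB, 1 BO
Blood type counts: 1 Type AB, 1 Type A, 2 Type B
Probability of Type AB: 1/4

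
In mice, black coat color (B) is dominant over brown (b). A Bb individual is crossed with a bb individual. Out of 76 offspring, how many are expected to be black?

Punnett square for Bb × bb:
Offspring genotypes: 2 Bb, 2 bb
black: 2, brown: 2
black: 2 out of 4 → fraction 1/2
Expected count = 1/2 × 76 = 38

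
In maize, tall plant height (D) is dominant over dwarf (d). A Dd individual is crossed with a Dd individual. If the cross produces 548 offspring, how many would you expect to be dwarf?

Punnett square for Dd × Dd:
Offspring genotypes: 1 DD, 2 Dd, 1 dd
tall: 3, dwarf: 1
dwarf: 1 out of 4 → fraction 1/4
Expected count = 1/4 × 548 = 137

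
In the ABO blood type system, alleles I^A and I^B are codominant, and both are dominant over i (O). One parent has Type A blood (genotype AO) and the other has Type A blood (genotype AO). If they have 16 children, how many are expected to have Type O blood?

Cross: AO × AO
Possible offspring genotypes: 1 AA, 2 AO, 1 OO
Blood type counts: 3 Type A, 1 Type O
Probability of Type O: 1/4
Expected count = 1/4 × 16 = 4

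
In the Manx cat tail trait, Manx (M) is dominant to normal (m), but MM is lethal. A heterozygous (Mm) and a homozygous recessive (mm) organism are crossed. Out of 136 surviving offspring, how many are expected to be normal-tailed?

Cross: Mm × mm
Punnett square offspring (before lethality): 2 Mm, 2 mm
No MM offspring are produced in this cross.
normal-tailed: 2 out of 4 → fraction 1/2
Expected count = 1/2 × 136 = 68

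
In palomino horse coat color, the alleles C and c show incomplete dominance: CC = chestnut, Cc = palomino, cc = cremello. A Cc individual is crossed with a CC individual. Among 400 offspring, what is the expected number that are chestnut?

Punnett square for Cc × CC:
Offspring genotypes: 2 CC, 2 Cc
Phenotype counts: 2 chestnut, 2 palomino
chestnut: 2 out of 4 → fraction 1/2
Expected count = 1/2 × 400 = 200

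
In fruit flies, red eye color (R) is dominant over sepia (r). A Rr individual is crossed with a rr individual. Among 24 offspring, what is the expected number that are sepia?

Punnett square for Rr × rr:
Offspring genotypes: 2 Rr, 2 rr
red: 2, sepia: 2
sepia: 2 out of 4 → fraction 1/2
Expected count = 1/2 × 24 = 12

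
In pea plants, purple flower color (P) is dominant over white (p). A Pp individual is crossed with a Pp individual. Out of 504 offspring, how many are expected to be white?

Punnett square for Pp × Pp:
Offspring genotypes: 1 PP, 2 Pp, 1 pp
purple: 3, white: 1
white: 1 out of 4 → fraction 1/4
Expected count = 1/4 × 504 = 126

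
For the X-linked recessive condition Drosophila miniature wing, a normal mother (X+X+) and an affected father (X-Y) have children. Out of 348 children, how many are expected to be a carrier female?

Cross: X+X+ × X-Y
Offspring: 2 X+X-, 2 X+Y
Probability of a carrier female: 2/4 = 1/2
Expected count = 1/2 × 348 = 174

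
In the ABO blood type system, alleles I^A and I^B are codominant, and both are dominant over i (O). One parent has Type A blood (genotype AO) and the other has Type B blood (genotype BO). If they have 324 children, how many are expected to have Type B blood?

Cross: AO × BO
Possible offspring genotypes: 1 AB, 1 AO, 1 BO, 1 OO
Blood type counts: 1 Type AB, 1 Type A, 1 Type B, 1 Type O
Probability of Type B: 1/4
Expected count = 1/4 × 324 = 81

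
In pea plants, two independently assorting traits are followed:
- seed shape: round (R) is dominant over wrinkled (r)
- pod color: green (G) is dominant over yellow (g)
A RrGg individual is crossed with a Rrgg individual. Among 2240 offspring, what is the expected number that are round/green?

Dihybrid cross RrGg × Rrgg — consider each gene separately:
seed shape: Rr × Rr → 1 RR, 2 Rr, 1 rr → 3 R_ : 1 rr (out of 4)
pod color: Gg × gg → 2 Gg, 2 gg → 2 G_ : 2 gg (out of 4)
Combine (counts out of 4 × 4 = 16): round/green (R_G_) = 3×2 = 6; round/yellow (R_gg) = 3×2 = 6; wrinkled/green (rrG_) = 1×2 = 2; wrinkled/yellow (rrgg) = 1×2 = 2
Phenotype counts (out of 16): 6 round/green, 6 round/yellow, 2 wrinkled/green, 2 wrinkled/yellow
round/green: 6 out of 16 → fraction 3/8
Expected count = 3/8 × 2240 = 840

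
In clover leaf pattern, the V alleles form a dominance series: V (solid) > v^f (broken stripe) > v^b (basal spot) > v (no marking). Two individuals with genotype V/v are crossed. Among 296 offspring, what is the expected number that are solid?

Cross: V/v × V/v
Allele dominance: V > v^f > v^b > v
Offspring genotypes: 1 V/V, 2 V/v, 1 v/v
Phenotype counts: 3 solid, 1 unmarked
solid: 3 out of 4 → fraction 3/4
Expected count = 3/4 × 296 = 222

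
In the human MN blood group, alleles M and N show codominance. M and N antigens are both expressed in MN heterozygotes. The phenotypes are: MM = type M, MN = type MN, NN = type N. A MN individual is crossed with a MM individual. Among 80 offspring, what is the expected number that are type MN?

Punnett square for MN × MM:
Offspring genotypes: 2 MM, 2 MN
Phenotype counts: 2 type M, 2 type MN
type MN: 2 out of 4 → fraction 1/2
Expected count = 1/2 × 80 = 40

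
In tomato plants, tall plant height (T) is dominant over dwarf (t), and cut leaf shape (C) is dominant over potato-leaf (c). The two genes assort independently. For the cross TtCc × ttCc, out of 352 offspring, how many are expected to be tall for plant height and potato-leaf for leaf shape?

Dihybrid cross TtCc × ttCc — consider each gene separately:
plant height: Tt × tt → 2 Tt, 2 tt → 2 T_ : 2 tt (out of 4)
leaf shape: Cc × Cc → 1 CC, 2 Cc, 1 cc → 3 C_ : 1 cc (out of 4)
Looking for: tall (T_) and potato-leaf (cc)
P(tall) = 2/4, P(potato-leaf) = 1/4
P(both) = 2/4 × 1/4 = 2/16 = 1/8
Expected count = 1/8 × 352 = 44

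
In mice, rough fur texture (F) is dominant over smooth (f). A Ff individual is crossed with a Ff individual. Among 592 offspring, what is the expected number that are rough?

Punnett square for Ff × Ff:
Offspring genotypes: 1 FF, 2 Ff, 1 ff
rough: 3, smooth: 1
rough: 3 out of 4 → fraction 3/4
Expected count = 3/4 × 592 = 444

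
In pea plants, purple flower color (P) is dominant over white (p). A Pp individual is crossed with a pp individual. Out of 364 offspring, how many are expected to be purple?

Punnett square for Pp × pp:
Offspring genotypes: 2 Pp, 2 pp
purple: 2, white: 2
purple: 2 out of 4 → fraction 1/2
Expected count = 1/2 × 364 = 182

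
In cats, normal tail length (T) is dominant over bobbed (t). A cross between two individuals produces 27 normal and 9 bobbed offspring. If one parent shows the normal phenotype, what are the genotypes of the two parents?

Observed offspring: 27 normal, 9 bobbed
The observed ratio simplifies to 3:1. Bobbed (tt) offspring appear, so each parent must contribute one t allele. The parent stated to show normal carries T, so it is Tt. The other parent is then either Tt or tt: Tt × tt would give a 1:1 split, whereas Tt × Tt gives 3:1 — matching the data. So both parents are heterozygous (Tt × Tt).
Parent genotypes: Tt × Tt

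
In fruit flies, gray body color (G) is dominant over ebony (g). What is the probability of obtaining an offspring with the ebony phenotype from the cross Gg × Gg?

Punnett square for Gg × Gg:
Offspring genotypes: 1 GG, 2 Gg, 1 gg
Total offspring: 4
Count with target: 1
Probability: 1/4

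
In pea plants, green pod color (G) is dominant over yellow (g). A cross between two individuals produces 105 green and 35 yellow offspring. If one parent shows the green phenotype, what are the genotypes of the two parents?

Observed offspring: 105 green, 35 yellow
The observed ratio simplifies to 3:1. Yellow (gg) offspring appear, so each parent must contribute one g allele. The parent stated to show green carries G, so it is Gg. The other parent is then either Gg or gg: Gg × gg would give a 1:1 split, whereas Gg × Gg gives 3:1 — matching the data. So both parents are heterozygous (Gg × Gg).
Parent genotypes: Gg × Gg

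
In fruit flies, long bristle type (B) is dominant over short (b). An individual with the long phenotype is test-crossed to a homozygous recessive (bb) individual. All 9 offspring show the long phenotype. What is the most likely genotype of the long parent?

Test cross: ? × bb
All offspring are long.
If the unknown parent were heterozygous (Bb), about half of 9 offspring would be short; none are. The unknown parent is most likely homozygous dominant (BB).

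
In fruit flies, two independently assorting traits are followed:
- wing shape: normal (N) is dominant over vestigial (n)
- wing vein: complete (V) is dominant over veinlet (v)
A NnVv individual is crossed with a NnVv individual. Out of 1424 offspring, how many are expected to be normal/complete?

Dihybrid cross NnVv × NnVv — consider each gene separately:
wing shape: Nn × Nn → 1 NN, 2 Nn, 1 nn → 3 N_ : 1 nn (out of 4)
wing vein: Vv × Vv → 1 VV, 2 Vv, 1 vv → 3 V_ : 1 vv (out of 4)
Combine (counts out of 4 × 4 = 16): normal/complete (N_V_) = 3×3 = 9; normal/veinlet (N_vv) = 3×1 = 3; vestigial/complete (nnV_) = 1×3 = 3; vestigial/veinlet (nnvv) = 1×1 = 1
Phenotype counts (out of 16): 9 normal/complete, 3 normal/veinlet, 3 vestigial/complete, 1 vestigial/veinlet
normal/complete: 9 out of 16 → fraction 9/16
Expected count = 9/16 × 1424 = 801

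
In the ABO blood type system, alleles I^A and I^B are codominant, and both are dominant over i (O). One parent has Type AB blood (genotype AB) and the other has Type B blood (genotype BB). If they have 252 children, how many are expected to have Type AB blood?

Cross: AB × BB
Possible offspring genotypes: 2 AB, 2 BB
Blood type counts: 2 Type AB, 2 Type B
Probability of Type AB: 2/4 = 1/2
Expected count = 1/2 × 252 = 126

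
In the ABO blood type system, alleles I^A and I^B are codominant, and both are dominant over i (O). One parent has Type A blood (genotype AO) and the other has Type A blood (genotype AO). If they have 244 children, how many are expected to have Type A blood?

Cross: AO × AO
Possible offspring genotypes: 1 AA, 2 AO, 1 OO
Blood type counts: 3 Type A, 1 Type O
Probability of Type A: 3/4
Expected count = 3/4 × 244 = 183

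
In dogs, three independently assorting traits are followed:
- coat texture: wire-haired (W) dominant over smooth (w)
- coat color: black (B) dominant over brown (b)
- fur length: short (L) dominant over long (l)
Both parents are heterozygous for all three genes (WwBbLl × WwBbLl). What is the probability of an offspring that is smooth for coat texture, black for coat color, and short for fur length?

Trihybrid cross: WwBbLl × WwBbLl
Each trait segregates independently with a 3:1 phenotypic ratio, so each gene contributes 3/4 (dominant) or 1/4 (recessive).
Target: smooth (coat texture), black (coat color), short (fur length)
Probability = product of independent per-trait probabilities
= 1/4 × 3/4 × 3/4 = 9/64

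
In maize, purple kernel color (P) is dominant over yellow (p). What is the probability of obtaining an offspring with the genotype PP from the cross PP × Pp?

Punnett square for PP × Pp:
Offspring genotypes: 2 PP, 2 Pp
Total offspring: 4
Count with target: 2
Probability: 2/4 = 1/2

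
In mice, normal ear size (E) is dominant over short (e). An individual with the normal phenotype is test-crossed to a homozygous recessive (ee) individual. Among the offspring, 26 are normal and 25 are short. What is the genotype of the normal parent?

Test cross: ? × ee
Offspring: 26 normal, 25 short — approximately 1:1.
A 1:1 ratio in a test cross indicates the unknown parent is heterozygous (Ee).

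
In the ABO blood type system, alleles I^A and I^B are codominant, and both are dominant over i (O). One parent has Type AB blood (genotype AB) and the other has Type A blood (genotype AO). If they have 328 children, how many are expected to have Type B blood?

Cross: AB × AO
Possible offspring genotypes: 1 AA, 1 AO, 1 AB, 1 BO
Blood type counts: 2 Type A, 1 Type AB, 1 Type B
Probability of Type B: 1/4
Expected count = 1/4 × 328 = 82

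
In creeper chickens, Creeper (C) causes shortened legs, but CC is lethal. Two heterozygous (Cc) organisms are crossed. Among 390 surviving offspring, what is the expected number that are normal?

Cross: Cc × Cc
Punnett square offspring (before lethality): 1 CC, 2 Cc, 1 cc
The CC genotype is lethal (embryos die); surviving offspring: 2 Cc, 1 cc
normal: 1 out of 3 → fraction 1/3
Expected count = 1/3 × 390 = 130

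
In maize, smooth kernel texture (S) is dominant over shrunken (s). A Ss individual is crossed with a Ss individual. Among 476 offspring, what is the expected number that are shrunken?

Punnett square for Ss × Ss:
Offspring genotypes: 1 SS, 2 Ss, 1 ss
smooth: 3, shrunken: 1
shrunken: 1 out of 4 → fraction 1/4
Expected count = 1/4 × 476 = 119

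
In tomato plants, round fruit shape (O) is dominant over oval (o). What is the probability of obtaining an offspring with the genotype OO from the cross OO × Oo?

Punnett square for OO × Oo:
Offspring genotypes: 2 OO, 2 Oo
Total offspring: 4
Count with target: 2
Probability: 2/4 = 1/2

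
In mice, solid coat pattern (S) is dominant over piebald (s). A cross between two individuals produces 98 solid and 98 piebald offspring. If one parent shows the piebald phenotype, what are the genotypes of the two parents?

Observed offspring: 98 solid, 98 piebald
The observed ratio simplifies to 1:1. One parent shows piebald, so its genotype must be ss. A 1:1 offspring split requires the other parent to be heterozygous (Ss).
Parent genotypes: ss × Ss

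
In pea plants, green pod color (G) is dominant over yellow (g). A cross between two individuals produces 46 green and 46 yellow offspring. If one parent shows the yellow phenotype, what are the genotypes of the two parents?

Observed offspring: 46 green, 46 yellow
The observed ratio simplifies to 1:1. One parent shows yellow, so its genotype must be gg. A 1:1 offspring split requires the other parent to be heterozygous (Gg).
Parent genotypes: gg × Gg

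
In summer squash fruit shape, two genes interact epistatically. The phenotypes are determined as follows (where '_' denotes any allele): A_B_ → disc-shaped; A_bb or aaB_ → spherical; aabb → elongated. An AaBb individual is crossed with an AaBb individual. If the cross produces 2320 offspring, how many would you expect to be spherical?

Cross: AaBb × AaBb — consider each gene separately:
A gene: Aa × Aa → 1 AA, 2 Aa, 1 aa → 3 A_ : 1 aa (out of 4)
B gene: Bb × Bb → 1 BB, 2 Bb, 1 bb → 3 B_ : 1 bb (out of 4)
Genotype classes (out of 4 × 4 = 16): A_B_ = 3×3 = 9; A_bb = 3×1 = 3; aaB_ = 1×3 = 3; aabb = 1×1 = 1
Apply the phenotype rules: A_B_ (9) → disc-shaped; A_bb (3) + aaB_ (3) → spherical; aabb (1) → elongated
Phenotype counts (out of 16): 9 disc-shaped, 6 spherical, 1 elongated
spherical: 6 out of 16 → fraction 3/8
Expected count = 3/8 × 2320 = 870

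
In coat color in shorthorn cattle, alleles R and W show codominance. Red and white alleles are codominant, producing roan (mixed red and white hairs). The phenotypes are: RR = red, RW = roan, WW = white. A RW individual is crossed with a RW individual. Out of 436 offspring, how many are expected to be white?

Punnett square for RW × RW:
Offspring genotypes: 1 RR, 2 RW, 1 WW
Phenotype counts: 1 red, 2 roan, 1 white
white: 1 out of 4 → fraction 1/4
Expected count = 1/4 × 436 = 109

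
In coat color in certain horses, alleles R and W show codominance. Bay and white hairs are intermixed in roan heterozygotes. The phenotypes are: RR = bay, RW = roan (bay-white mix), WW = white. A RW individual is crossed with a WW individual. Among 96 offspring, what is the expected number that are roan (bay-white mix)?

Punnett square for RW × WW:
Offspring genotypes: 2 RW, 2 WW
Phenotype counts: 2 roan (bay-white mix), 2 white
roan (bay-white mix): 2 out of 4 → fraction 1/2
Expected count = 1/2 × 96 = 48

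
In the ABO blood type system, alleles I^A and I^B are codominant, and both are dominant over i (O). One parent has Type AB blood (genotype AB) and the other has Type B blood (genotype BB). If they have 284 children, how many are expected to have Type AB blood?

Cross: AB × BB
Possible offspring genotypes: 2 AB, 2 BB
Blood type counts: 2 Type AB, 2 Type B
Probability of Type AB: 2/4 = 1/2
Expected count = 1/2 × 284 = 142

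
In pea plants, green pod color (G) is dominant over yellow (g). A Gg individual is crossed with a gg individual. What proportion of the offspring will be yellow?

Punnett square for Gg × gg:
Offspring genotypes: 2 Gg, 2 gg
green: 2, yellow: 2
yellow: 2 out of 4
Probability: 2/4 = 1/2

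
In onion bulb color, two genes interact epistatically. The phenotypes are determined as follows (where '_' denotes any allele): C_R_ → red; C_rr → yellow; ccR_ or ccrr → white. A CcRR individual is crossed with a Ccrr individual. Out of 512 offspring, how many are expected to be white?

Cross: CcRR × Ccrr — consider each gene separately:
C gene: Cc × Cc → 1 CC, 2 Cc, 1 cc → 3 C_ : 1 cc (out of 4)
R gene: RR × rr → 4 Rr → 4 R_ (out of 4)
Genotype classes (out of 4 × 4 = 16): C_R_ = 3×4 = 12; ccR_ = 1×4 = 4
Apply the phenotype rules: C_R_ (12) → red; ccR_ (4) → white
Phenotype counts (out of 16): 12 red, 4 white
white: 4 out of 16 → fraction 1/4
Expected count = 1/4 × 512 = 128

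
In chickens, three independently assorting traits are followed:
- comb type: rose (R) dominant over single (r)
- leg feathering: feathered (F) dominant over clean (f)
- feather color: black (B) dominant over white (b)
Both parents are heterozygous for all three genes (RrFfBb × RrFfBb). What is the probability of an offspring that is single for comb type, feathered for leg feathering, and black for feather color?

Trihybrid cross: RrFfBb × RrFfBb
Each trait segregates independently with a 3:1 phenotypic ratio, so each gene contributes 3/4 (dominant) or 1/4 (recessive).
Target: single (comb type), feathered (leg feathering), black (feather color)
Probability = product of independent per-trait probabilities
= 1/4 × 3/4 × 3/4 = 9/64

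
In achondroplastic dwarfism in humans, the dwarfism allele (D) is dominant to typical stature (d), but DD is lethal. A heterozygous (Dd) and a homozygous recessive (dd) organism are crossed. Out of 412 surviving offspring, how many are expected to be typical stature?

Cross: Dd × dd
Punnett square offspring (before lethality): 2 Dd, 2 dd
No DD offspring are produced in this cross.
typical stature: 2 out of 4 → fraction 1/2
Expected count = 1/2 × 412 = 206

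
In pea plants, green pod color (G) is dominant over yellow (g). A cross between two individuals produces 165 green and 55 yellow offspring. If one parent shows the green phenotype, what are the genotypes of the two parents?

Observed offspring: 165 green, 55 yellow
The observed ratio simplifies to 3:1. Yellow (gg) offspring appear, so each parent must contribute one g allele. The parent stated to show green carries G, so it is Gg. The other parent is then either Gg or gg: Gg × gg would give a 1:1 split, whereas Gg × Gg gives 3:1 — matching the data. So both parents are heterozygous (Gg × Gg).
Parent genotypes: Gg × Gg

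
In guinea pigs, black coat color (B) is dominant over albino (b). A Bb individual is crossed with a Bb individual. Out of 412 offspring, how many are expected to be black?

Punnett square for Bb × Bb:
Offspring genotypes: 1 BB, 2 Bb, 1 bb
black: 3, albino: 1
black: 3 out of 4 → fraction 3/4
Expected count = 3/4 × 412 = 309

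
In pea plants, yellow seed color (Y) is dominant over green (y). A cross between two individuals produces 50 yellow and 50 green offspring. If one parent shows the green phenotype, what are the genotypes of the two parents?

Observed offspring: 50 yellow, 50 green
The observed ratio simplifies to 1:1. One parent shows green, so its genotype must be yy. A 1:1 offspring split requires the other parent to be heterozygous (Yy).
Parent genotypes: yy × Yy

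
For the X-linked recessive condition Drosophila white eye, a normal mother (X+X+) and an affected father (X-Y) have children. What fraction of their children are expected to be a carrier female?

Cross: X+X+ × X-Y
Offspring: 2 X+X-, 2 X+Y
Probability of a carrier female: 2/4 = 1/2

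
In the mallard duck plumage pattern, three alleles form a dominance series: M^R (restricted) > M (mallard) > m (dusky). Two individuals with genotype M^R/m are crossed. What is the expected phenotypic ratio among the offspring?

Cross: M^R/m × M^R/m
Allele dominance: M^R > M > m
Offspring genotypes: 1 M^R/M^R, 2 M^R/m, 1 m/m
Phenotype counts: 3 restricted, 1 dusky
Ratio: 3 restricted : 1 dusky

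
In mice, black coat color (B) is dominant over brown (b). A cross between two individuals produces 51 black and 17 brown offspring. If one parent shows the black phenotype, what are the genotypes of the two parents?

Observed offspring: 51 black, 17 brown
The observed ratio simplifies to 3:1. Brown (bb) offspring appear, so each parent must contribute one b allele. The parent stated to show black carries B, so it is Bb. The other parent is then either Bb or bb: Bb × bb would give a 1:1 split, whereas Bb × Bb gives 3:1 — matching the data. So both parents are heterozygous (Bb × Bb).
Parent genotypes: Bb × Bb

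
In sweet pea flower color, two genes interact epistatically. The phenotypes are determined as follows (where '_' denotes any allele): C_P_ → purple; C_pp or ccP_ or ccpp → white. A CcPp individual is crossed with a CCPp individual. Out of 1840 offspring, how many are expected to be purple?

Cross: CcPp × CCPp — consider each gene separately:
C gene: Cc × CC → 2 CC, 2 Cc → 4 C_ (out of 4)
P gene: Pp × Pp → 1 PP, 2 Pp, 1 pp → 3 P_ : 1 pp (out of 4)
Genotype classes (out of 4 × 4 = 16): C_P_ = 4×3 = 12; C_pp = 4×1 = 4
Apply the phenotype rules: C_P_ (12) → purple; C_pp (4) → white
Phenotype counts (out of 16): 12 purple, 4 white
purple: 12 out of 16 → fraction 3/4
Expected count = 3/4 × 1840 = 1380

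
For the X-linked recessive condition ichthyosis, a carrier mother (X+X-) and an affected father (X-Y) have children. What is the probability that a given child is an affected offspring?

Cross: X+X- × X-Y
Offspring: 1 X+X-, 1 X+Y, 1 X-X-, 1 X-Y
Probability of an affected offspring: 2/4 = 1/2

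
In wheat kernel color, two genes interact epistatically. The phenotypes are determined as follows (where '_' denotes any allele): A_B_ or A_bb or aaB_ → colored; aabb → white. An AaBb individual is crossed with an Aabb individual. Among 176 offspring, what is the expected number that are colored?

Cross: AaBb × Aabb — consider each gene separately:
A gene: Aa × Aa → 1 AA, 2 Aa, 1 aa → 3 A_ : 1 aa (out of 4)
B gene: Bb × bb → 2 Bb, 2 bb → 2 B_ : 2 bb (out of 4)
Genotype classes (out of 4 × 4 = 16): A_B_ = 3×2 = 6; A_bb = 3×2 = 6; aaB_ = 1×2 = 2; aabb = 1×2 = 2
Apply the phenotype rules: A_B_ (6) + A_bb (6) + aaB_ (2) → colored; aabb (2) → white
Phenotype counts (out of 16): 14 colored, 2 white
colored: 14 out of 16 → fraction 7/8
Expected count = 7/8 × 176 = 154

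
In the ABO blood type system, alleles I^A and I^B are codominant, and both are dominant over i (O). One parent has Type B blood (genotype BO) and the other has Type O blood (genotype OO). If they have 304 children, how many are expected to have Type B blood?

Cross: BO × OO
Possible offspring genotypes: 2 BO, 2 OO
Blood type counts: 2 Type B, 2 Type O
Probability of Type B: 2/4 = 1/2
Expected count = 1/2 × 304 = 152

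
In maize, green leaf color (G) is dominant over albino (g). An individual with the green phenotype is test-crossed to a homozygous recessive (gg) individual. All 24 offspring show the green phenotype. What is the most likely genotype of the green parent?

Test cross: ? × gg
All offspring are green.
If the unknown parent were heterozygous (Gg), about half of 24 offspring would be albino; none are. The unknown parent is most likely homozygous dominant (GG).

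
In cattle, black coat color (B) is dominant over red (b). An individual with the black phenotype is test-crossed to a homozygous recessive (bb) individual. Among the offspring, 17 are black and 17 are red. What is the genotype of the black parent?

Test cross: ? × bb
Offspring: 17 black, 17 red — approximately 1:1.
A 1:1 ratio in a test cross indicates the unknown parent is heterozygous (Bb).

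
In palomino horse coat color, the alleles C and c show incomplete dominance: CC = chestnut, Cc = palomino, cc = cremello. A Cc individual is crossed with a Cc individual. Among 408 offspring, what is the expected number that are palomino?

Punnett square for Cc × Cc:
Offspring genotypes: 1 CC, 2 Cc, 1 cc
Phenotype counts: 1 chestnut, 2 palomino, 1 cremello
palomino: 2 out of 4 → fraction 1/2
Expected count = 1/2 × 408 = 204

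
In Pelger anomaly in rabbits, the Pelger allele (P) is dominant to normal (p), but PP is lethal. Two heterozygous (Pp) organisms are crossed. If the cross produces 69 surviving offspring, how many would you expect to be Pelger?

Cross: Pp × Pp
Punnett square offspring (before lethality): 1 PP, 2 Pp, 1 pp
The PP genotype is lethal (embryos die); surviving offspring: 2 Pp, 1 pp
Pelger: 2 out of 3 → fraction 2/3
Expected count = 2/3 × 69 = 46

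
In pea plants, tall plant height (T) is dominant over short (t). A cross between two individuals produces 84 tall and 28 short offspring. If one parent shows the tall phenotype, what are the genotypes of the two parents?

Observed offspring: 84 tall, 28 short
The observed ratio simplifies to 3:1. Short (tt) offspring appear, so each parent must contribute one t allele. The parent stated to show tall carries T, so it is Tt. The other parent is then either Tt or tt: Tt × tt would give a 1:1 split, whereas Tt × Tt gives 3:1 — matching the data. So both parents are heterozygous (Tt × Tt).
Parent genotypes: Tt × Tt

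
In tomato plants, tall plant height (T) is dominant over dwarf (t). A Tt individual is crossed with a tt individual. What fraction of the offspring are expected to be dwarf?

Punnett square for Tt × tt:
Offspring genotypes: 2 Tt, 2 tt
tall: 2, dwarf: 2
dwarf: 2 out of 4
Probability: 2/4 = 1/2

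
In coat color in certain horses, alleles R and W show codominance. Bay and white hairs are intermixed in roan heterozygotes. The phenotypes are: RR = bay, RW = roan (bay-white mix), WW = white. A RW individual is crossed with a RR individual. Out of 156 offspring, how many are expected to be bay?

Punnett square for RW × RR:
Offspring genotypes: 2 RR, 2 RW
Phenotype counts: 2 bay, 2 roan (bay-white mix)
bay: 2 out of 4 → fraction 1/2
Expected count = 1/2 × 156 = 78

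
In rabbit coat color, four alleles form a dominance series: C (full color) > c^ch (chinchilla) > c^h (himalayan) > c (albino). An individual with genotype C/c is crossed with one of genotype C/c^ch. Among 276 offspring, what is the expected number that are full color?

Cross: C/c × C/c^ch
Allele dominance: C > c^ch > c^h > c
Offspring genotypes: 1 C/C, 1 C/c^ch, 1 C/c, 1 c^ch/c
Phenotype counts: 3 full color, 1 chinchilla
full color: 3 out of 4 → fraction 3/4
Expected count = 3/4 × 276 = 207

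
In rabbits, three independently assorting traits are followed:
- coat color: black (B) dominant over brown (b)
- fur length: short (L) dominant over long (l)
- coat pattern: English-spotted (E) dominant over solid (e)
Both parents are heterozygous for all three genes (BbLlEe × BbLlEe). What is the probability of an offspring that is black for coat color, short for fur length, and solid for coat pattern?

Trihybrid cross: BbLlEe × BbLlEe
Each trait segregates independently with a 3:1 phenotypic ratio, so each gene contributes 3/4 (dominant) or 1/4 (recessive).
Target: black (coat color), short (fur length), solid (coat pattern)
Probability = product of independent per-trait probabilities
= 3/4 × 3/4 × 1/4 = 9/64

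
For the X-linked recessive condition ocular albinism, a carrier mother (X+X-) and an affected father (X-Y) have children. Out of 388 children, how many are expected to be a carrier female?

Cross: X+X- × X-Y
Offspring: 1 X+X-, 1 X+Y, 1 X-X-, 1 X-Y
Probability of a carrier female: 1/4
Expected count = 1/4 × 388 = 97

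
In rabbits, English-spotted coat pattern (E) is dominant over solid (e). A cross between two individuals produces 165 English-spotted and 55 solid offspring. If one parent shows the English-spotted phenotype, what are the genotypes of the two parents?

Observed offspring: 165 English-spotted, 55 solid
The observed ratio simplifies to 3:1. Solid (ee) offspring appear, so each parent must contribute one e allele. The parent stated to show English-spotted carries E, so it is Ee. The other parent is then either Ee or ee: Ee × ee would give a 1:1 split, whereas Ee × Ee gives 3:1 — matching the data. So both parents are heterozygous (Ee × Ee).
Parent genotypes: Ee × Ee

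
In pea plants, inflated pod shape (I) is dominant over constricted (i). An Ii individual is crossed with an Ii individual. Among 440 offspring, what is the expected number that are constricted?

Punnett square for Ii × Ii:
Offspring genotypes: 1 II, 2 Ii, 1 ii
inflated: 3, constricted: 1
constricted: 1 out of 4 → fraction 1/4
Expected count = 1/4 × 440 = 110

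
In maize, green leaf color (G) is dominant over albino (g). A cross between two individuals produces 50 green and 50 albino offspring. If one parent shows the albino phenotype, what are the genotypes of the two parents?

Observed offspring: 50 green, 50 albino
The observed ratio simplifies to 1:1. One parent shows albino, so its genotype must be gg. A 1:1 offspring split requires the other parent to be heterozygous (Gg).
Parent genotypes: gg × Gg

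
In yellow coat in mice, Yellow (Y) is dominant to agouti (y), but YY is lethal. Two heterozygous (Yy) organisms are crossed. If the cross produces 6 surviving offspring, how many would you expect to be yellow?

Cross: Yy × Yy
Punnett square offspring (before lethality): 1 YY, 2 Yy, 1 yy
The YY genotype is lethal (embryos die); surviving offspring: 2 Yy, 1 yy
yellow: 2 out of 3 → fraction 2/3
Expected count = 2/3 × 6 = 4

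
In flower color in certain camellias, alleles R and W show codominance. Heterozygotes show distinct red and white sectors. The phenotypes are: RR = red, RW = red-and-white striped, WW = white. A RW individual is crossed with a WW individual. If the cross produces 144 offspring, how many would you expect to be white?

Punnett square for RW × WW:
Offspring genotypes: 2 RW, 2 WW
Phenotype counts: 2 red-and-white striped, 2 white
white: 2 out of 4 → fraction 1/2
Expected count = 1/2 × 144 = 72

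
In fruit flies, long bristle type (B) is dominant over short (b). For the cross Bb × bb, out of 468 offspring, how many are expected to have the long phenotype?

Punnett square for Bb × bb:
Offspring genotypes: 2 Bb, 2 bb
Total offspring: 4
Count with target: 2
Probability: 2/4 = 1/2
Expected count = 1/2 × 468 = 234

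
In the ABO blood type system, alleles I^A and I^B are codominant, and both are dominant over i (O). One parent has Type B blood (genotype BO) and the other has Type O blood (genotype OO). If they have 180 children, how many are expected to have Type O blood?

Cross: BO × OO
Possible offspring genotypes: 2 BO, 2 OO
Blood type counts: 2 Type B, 2 Type O
Probability of Type O: 2/4 = 1/2
Expected count = 1/2 × 180 = 90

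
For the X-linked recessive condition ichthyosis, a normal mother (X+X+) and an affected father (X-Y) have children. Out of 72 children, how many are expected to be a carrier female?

Cross: X+X+ × X-Y
Offspring: 2 X+X-, 2 X+Y
Probability of a carrier female: 2/4 = 1/2
Expected count = 1/2 × 72 = 36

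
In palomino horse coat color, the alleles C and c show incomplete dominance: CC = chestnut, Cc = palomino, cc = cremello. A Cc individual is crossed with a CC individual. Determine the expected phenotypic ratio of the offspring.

Punnett square for Cc × CC:
Offspring genotypes: 2 CC, 2 Cc
Phenotype counts: 2 chestnut, 2 palomino
Ratio: 1 chestnut : 1 palomino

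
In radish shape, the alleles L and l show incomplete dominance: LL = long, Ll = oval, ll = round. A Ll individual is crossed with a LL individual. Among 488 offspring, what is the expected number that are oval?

Punnett square for Ll × LL:
Offspring genotypes: 2 LL, 2 Ll
Phenotype counts: 2 long, 2 oval
oval: 2 out of 4 → fraction 1/2
Expected count = 1/2 × 488 = 244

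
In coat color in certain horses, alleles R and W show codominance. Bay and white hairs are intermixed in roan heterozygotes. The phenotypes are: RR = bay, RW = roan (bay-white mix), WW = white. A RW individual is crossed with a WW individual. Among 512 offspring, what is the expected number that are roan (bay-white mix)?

Punnett square for RW × WW:
Offspring genotypes: 2 RW, 2 WW
Phenotype counts: 2 roan (bay-white mix), 2 white
roan (bay-white mix): 2 out of 4 → fraction 1/2
Expected count = 1/2 × 512 = 256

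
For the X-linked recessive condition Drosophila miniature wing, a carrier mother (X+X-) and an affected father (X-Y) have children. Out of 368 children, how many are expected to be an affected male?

Cross: X+X- × X-Y
Offspring: 1 X+X-, 1 X+Y, 1 X-X-, 1 X-Y
Probability of an affected male: 1/4
Expected count = 1/4 × 368 = 92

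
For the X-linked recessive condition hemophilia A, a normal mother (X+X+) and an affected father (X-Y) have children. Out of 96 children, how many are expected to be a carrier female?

Cross: X+X+ × X-Y
Offspring: 2 X+X-, 2 X+Y
Probability of a carrier female: 2/4 = 1/2
Expected count = 1/2 × 96 = 48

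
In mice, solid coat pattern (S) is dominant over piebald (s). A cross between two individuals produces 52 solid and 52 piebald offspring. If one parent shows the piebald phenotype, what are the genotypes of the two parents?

Observed offspring: 52 solid, 52 piebald
The observed ratio simplifies to 1:1. One parent shows piebald, so its genotype must be ss. A 1:1 offspring split requires the other parent to be heterozygous (Ss).
Parent genotypes: ss × Ss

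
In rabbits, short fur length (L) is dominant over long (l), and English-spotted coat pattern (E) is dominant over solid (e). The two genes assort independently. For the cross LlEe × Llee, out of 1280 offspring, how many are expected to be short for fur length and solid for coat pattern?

Dihybrid cross LlEe × Llee — consider each gene separately:
fur length: Ll × Ll → 1 LL, 2 Ll, 1 ll → 3 L_ : 1 ll (out of 4)
coat pattern: Ee × ee → 2 Ee, 2 ee → 2 E_ : 2 ee (out of 4)
Looking for: short (L_) and solid (ee)
P(short) = 3/4, P(solid) = 2/4
P(both) = 3/4 × 2/4 = 6/16 = 3/8
Expected count = 3/8 × 1280 = 480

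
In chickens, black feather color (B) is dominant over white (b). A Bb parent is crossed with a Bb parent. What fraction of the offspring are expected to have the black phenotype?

Punnett square for Bb × Bb:
Offspring genotypes: 1 BB, 2 Bb, 1 bb
Total offspring: 4
Count with target: 3
Probability: 3/4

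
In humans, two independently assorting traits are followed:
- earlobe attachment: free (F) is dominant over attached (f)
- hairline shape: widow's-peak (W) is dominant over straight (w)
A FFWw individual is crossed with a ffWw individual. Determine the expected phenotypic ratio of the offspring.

Dihybrid cross FFWw × ffWw — consider each gene separately:
earlobe attachment: FF × ff → 4 Ff → 4 F_ (out of 4)
hairline shape: Ww × Ww → 1 WW, 2 Ww, 1 ww → 3 W_ : 1 ww (out of 4)
Combine (counts out of 4 × 4 = 16): free/widow's-peak (F_W_) = 4×3 = 12; free/straight (F_ww) = 4×1 = 4
Phenotype counts (out of 16): 12 free/widow's-peak, 4 free/straight
Ratio: 3 free/widow's-peak : 1 free/straight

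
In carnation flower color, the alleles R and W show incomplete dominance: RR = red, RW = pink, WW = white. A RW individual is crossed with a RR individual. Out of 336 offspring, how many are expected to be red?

Punnett square for RW × RR:
Offspring genotypes: 2 RR, 2 RW
Phenotype counts: 2 red, 2 pink
red: 2 out of 4 → fraction 1/2
Expected count = 1/2 × 336 = 168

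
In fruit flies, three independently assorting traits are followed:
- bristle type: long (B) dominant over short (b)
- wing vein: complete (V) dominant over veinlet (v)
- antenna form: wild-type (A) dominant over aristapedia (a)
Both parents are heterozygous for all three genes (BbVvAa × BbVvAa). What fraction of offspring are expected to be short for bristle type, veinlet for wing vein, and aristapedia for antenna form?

Trihybrid cross: BbVvAa × BbVvAa
Each trait segregates independently with a 3:1 phenotypic ratio, so each gene contributes 3/4 (dominant) or 1/4 (recessive).
Target: short (bristle type), veinlet (wing vein), aristapedia (antenna form)
Probability = product of independent per-trait probabilities
= 1/4 × 1/4 × 1/4 = 1/64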